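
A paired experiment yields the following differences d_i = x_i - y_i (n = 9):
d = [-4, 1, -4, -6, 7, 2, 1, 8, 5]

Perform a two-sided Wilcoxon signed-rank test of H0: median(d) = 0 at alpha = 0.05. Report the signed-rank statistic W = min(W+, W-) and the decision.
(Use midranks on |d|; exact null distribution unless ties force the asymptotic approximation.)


Step 1: Drop any zero differences (none here) and take |d_i|.
|d| = [4, 1, 4, 6, 7, 2, 1, 8, 5]
Step 2: Midrank |d_i| (ties get averaged ranks).
ranks: |4|->4.5, |1|->1.5, |4|->4.5, |6|->7, |7|->8, |2|->3, |1|->1.5, |8|->9, |5|->6
Step 3: Attach original signs; sum ranks with positive sign and with negative sign.
W+ = 1.5 + 8 + 3 + 1.5 + 9 + 6 = 29
W- = 4.5 + 4.5 + 7 = 16
(Check: W+ + W- = 45 should equal n(n+1)/2 = 45.)
Step 4: Test statistic W = min(W+, W-) = 16.
Step 5: Ties in |d|, so use the tie-corrected normal approximation.
        E[W] = n(n+1)/4 = 9*10/4 = 22.5.
        Tie groups: |d|=1 (t=2), |d|=4 (t=2); sum(t^3 - t) = 12.
        Var[W] = n(n+1)(2n+1)/24 - sum(t^3-t)/48 = 1710/24 - 12/48 = 71.
        z = (W - E[W]) / sqrt(Var[W]) = (16 - 22.5) / 8.4261 = -0.7714.
        Two-sided p = 2*Phi(z) = 0.440465.
Step 6: alpha = 0.05. fail to reject H0.

W+ = 29, W- = 16, W = min = 16, p = 0.440465, fail to reject H0.


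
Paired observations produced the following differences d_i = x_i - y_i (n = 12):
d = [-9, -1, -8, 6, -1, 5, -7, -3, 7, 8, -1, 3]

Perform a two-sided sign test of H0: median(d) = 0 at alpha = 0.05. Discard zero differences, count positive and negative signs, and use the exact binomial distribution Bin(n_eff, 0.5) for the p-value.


Step 1: Discard zero differences. Original n = 12; n_eff = number of nonzero differences = 12.
Nonzero differences (with sign): -9, -1, -8, +6, -1, +5, -7, -3, +7, +8, -1, +3
Step 2: Count signs: positive = 5, negative = 7.
Step 3: Under H0: P(positive) = 0.5, so the number of positives S ~ Bin(12, 0.5).
Step 4: Two-sided exact p-value = sum of Bin(12,0.5) probabilities at or below the observed probability = 0.774414.
Step 5: alpha = 0.05. fail to reject H0.

n_eff = 12, pos = 5, neg = 7, p = 0.774414, fail to reject H0.


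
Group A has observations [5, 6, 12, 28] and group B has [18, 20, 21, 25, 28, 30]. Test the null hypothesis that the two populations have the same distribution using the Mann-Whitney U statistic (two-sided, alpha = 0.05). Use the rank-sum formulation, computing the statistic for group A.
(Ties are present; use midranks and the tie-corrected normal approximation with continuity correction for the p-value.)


Step 1: Combine and sort all 10 observations; assign midranks.
sorted (value, group): (5,X), (6,X), (12,X), (18,Y), (20,Y), (21,Y), (25,Y), (28,X), (28,Y), (30,Y)
ranks: 5->1, 6->2, 12->3, 18->4, 20->5, 21->6, 25->7, 28->8.5, 28->8.5, 30->10
Step 2: Rank sum for X: R1 = 1 + 2 + 3 + 8.5 = 14.5.
Step 3: U_X = R1 - n1(n1+1)/2 = 14.5 - 4*5/2 = 14.5 - 10 = 4.5.
       U_Y = n1*n2 - U_X = 24 - 4.5 = 19.5.
Step 4: Ties are present, so use the tie-corrected normal approximation (with continuity correction) for the p-value.
Step 5: p-value = 0.134407; compare to alpha = 0.05. fail to reject H0.

U_X = 4.5, p = 0.134407, fail to reject H0 at alpha = 0.05.


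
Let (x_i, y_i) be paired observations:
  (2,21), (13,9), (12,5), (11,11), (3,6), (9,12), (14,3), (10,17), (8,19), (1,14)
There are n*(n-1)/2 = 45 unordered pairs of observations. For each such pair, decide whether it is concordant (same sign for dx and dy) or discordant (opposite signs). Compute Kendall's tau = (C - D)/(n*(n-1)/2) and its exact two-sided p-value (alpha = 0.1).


Step 1: Enumerate the 45 unordered pairs (i,j) with i<j and classify each by sign(x_j-x_i) * sign(y_j-y_i).
  (1,2):dx=+11,dy=-12->D; (1,3):dx=+10,dy=-16->D; (1,4):dx=+9,dy=-10->D; (1,5):dx=+1,dy=-15->D
  (1,6):dx=+7,dy=-9->D; (1,7):dx=+12,dy=-18->D; (1,8):dx=+8,dy=-4->D; (1,9):dx=+6,dy=-2->D
  (1,10):dx=-1,dy=-7->C; (2,3):dx=-1,dy=-4->C; (2,4):dx=-2,dy=+2->D; (2,5):dx=-10,dy=-3->C
  (2,6):dx=-4,dy=+3->D; (2,7):dx=+1,dy=-6->D; (2,8):dx=-3,dy=+8->D; (2,9):dx=-5,dy=+10->D
  (2,10):dx=-12,dy=+5->D; (3,4):dx=-1,dy=+6->D; (3,5):dx=-9,dy=+1->D; (3,6):dx=-3,dy=+7->D
  (3,7):dx=+2,dy=-2->D; (3,8):dx=-2,dy=+12->D; (3,9):dx=-4,dy=+14->D; (3,10):dx=-11,dy=+9->D
  (4,5):dx=-8,dy=-5->C; (4,6):dx=-2,dy=+1->D; (4,7):dx=+3,dy=-8->D; (4,8):dx=-1,dy=+6->D
  (4,9):dx=-3,dy=+8->D; (4,10):dx=-10,dy=+3->D; (5,6):dx=+6,dy=+6->C; (5,7):dx=+11,dy=-3->D
  (5,8):dx=+7,dy=+11->C; (5,9):dx=+5,dy=+13->C; (5,10):dx=-2,dy=+8->D; (6,7):dx=+5,dy=-9->D
  (6,8):dx=+1,dy=+5->C; (6,9):dx=-1,dy=+7->D; (6,10):dx=-8,dy=+2->D; (7,8):dx=-4,dy=+14->D
  (7,9):dx=-6,dy=+16->D; (7,10):dx=-13,dy=+11->D; (8,9):dx=-2,dy=+2->D; (8,10):dx=-9,dy=-3->C
  (9,10):dx=-7,dy=-5->C
Step 2: C = 10, D = 35, total pairs = 45.
Step 3: tau = (C - D)/(n(n-1)/2) = (10 - 35)/45 = -0.555556.
Step 4: Exact two-sided p-value (enumerate n! = 3628800 permutations of y under H0): p = 0.028609.
Step 5: alpha = 0.1. reject H0.

tau_b = -0.5556 (C=10, D=35), p = 0.028609, reject H0.


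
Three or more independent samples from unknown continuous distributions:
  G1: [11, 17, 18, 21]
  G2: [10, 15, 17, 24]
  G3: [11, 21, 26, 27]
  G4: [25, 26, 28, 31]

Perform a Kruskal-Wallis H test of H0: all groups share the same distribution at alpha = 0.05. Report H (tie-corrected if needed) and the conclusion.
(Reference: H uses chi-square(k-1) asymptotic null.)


Step 1: Combine all N = 16 observations and assign midranks.
sorted (value, group, rank): (10,G2,1), (11,G1,2.5), (11,G3,2.5), (15,G2,4), (17,G1,5.5), (17,G2,5.5), (18,G1,7), (21,G1,8.5), (21,G3,8.5), (24,G2,10), (25,G4,11), (26,G3,12.5), (26,G4,12.5), (27,G3,14), (28,G4,15), (31,G4,16)
Step 2: Sum ranks within each group.
R_1 = 23.5 (n_1 = 4)
R_2 = 20.5 (n_2 = 4)
R_3 = 37.5 (n_3 = 4)
R_4 = 54.5 (n_4 = 4)
Step 3: H = 12/(N(N+1)) * sum(R_i^2/n_i) - 3(N+1)
     = 12/(16*17) * (23.5^2/4 + 20.5^2/4 + 37.5^2/4 + 54.5^2/4) - 3*17
     = 0.044118 * 1337.25 - 51
     = 7.996324.
Step 4: Ties present; correction factor C = 1 - 24/(16^3 - 16) = 0.994118. Corrected H = 7.996324 / 0.994118 = 8.043639.
Step 5: Under H0, H ~ chi^2(3); p-value = 0.045118.
Step 6: alpha = 0.05. reject H0.

H = 8.0436, df = 3, p = 0.045118, reject H0.


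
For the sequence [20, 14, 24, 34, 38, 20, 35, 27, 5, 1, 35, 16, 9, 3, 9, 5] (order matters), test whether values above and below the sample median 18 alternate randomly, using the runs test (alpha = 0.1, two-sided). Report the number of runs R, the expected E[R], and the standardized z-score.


Step 1: Compute median = 18; label A = above, B = below.
Labels in order: ABAAAAAABBABBBBB  (n_A = 8, n_B = 8)
Step 2: Count runs R = 6.
Step 3: Under H0 (random ordering), E[R] = 2*n_A*n_B/(n_A+n_B) + 1 = 2*8*8/16 + 1 = 9.0000.
        Var[R] = 2*n_A*n_B*(2*n_A*n_B - n_A - n_B) / ((n_A+n_B)^2 * (n_A+n_B-1)) = 14336/3840 = 3.7333.
        SD[R] = 1.9322.
Step 4: Continuity-corrected z = (R + 0.5 - E[R]) / SD[R] = (6 + 0.5 - 9.0000) / 1.9322 = -1.2939.
Step 5: Two-sided p-value via normal approximation = 2*(1 - Phi(|z|)) = 0.195709.
Step 6: alpha = 0.1. fail to reject H0.

R = 6, z = -1.2939, p = 0.195709, fail to reject H0.


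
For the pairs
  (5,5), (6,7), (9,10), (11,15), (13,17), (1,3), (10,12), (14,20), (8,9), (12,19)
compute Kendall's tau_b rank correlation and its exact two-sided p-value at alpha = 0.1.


Step 1: Enumerate the 45 unordered pairs (i,j) with i<j and classify each by sign(x_j-x_i) * sign(y_j-y_i).
  (1,2):dx=+1,dy=+2->C; (1,3):dx=+4,dy=+5->C; (1,4):dx=+6,dy=+10->C; (1,5):dx=+8,dy=+12->C
  (1,6):dx=-4,dy=-2->C; (1,7):dx=+5,dy=+7->C; (1,8):dx=+9,dy=+15->C; (1,9):dx=+3,dy=+4->C
  (1,10):dx=+7,dy=+14->C; (2,3):dx=+3,dy=+3->C; (2,4):dx=+5,dy=+8->C; (2,5):dx=+7,dy=+10->C
  (2,6):dx=-5,dy=-4->C; (2,7):dx=+4,dy=+5->C; (2,8):dx=+8,dy=+13->C; (2,9):dx=+2,dy=+2->C
  (2,10):dx=+6,dy=+12->C; (3,4):dx=+2,dy=+5->C; (3,5):dx=+4,dy=+7->C; (3,6):dx=-8,dy=-7->C
  (3,7):dx=+1,dy=+2->C; (3,8):dx=+5,dy=+10->C; (3,9):dx=-1,dy=-1->C; (3,10):dx=+3,dy=+9->C
  (4,5):dx=+2,dy=+2->C; (4,6):dx=-10,dy=-12->C; (4,7):dx=-1,dy=-3->C; (4,8):dx=+3,dy=+5->C
  (4,9):dx=-3,dy=-6->C; (4,10):dx=+1,dy=+4->C; (5,6):dx=-12,dy=-14->C; (5,7):dx=-3,dy=-5->C
  (5,8):dx=+1,dy=+3->C; (5,9):dx=-5,dy=-8->C; (5,10):dx=-1,dy=+2->D; (6,7):dx=+9,dy=+9->C
  (6,8):dx=+13,dy=+17->C; (6,9):dx=+7,dy=+6->C; (6,10):dx=+11,dy=+16->C; (7,8):dx=+4,dy=+8->C
  (7,9):dx=-2,dy=-3->C; (7,10):dx=+2,dy=+7->C; (8,9):dx=-6,dy=-11->C; (8,10):dx=-2,dy=-1->C
  (9,10):dx=+4,dy=+10->C
Step 2: C = 44, D = 1, total pairs = 45.
Step 3: tau = (C - D)/(n(n-1)/2) = (44 - 1)/45 = 0.955556.
Step 4: Exact two-sided p-value (enumerate n! = 3628800 permutations of y under H0): p = 0.000006.
Step 5: alpha = 0.1. reject H0.

tau_b = 0.9556 (C=44, D=1), p = 0.000006, reject H0.


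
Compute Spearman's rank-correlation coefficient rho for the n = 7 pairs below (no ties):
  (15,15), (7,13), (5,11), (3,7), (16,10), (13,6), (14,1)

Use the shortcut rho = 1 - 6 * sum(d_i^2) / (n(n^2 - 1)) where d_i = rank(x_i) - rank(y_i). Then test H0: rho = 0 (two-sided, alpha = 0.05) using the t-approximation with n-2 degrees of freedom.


Step 1: Rank x and y separately (midranks; no ties here).
rank(x): 15->6, 7->3, 5->2, 3->1, 16->7, 13->4, 14->5
rank(y): 15->7, 13->6, 11->5, 7->3, 10->4, 6->2, 1->1
Step 2: d_i = R_x(i) - R_y(i); compute d_i^2.
  (6-7)^2=1, (3-6)^2=9, (2-5)^2=9, (1-3)^2=4, (7-4)^2=9, (4-2)^2=4, (5-1)^2=16
sum(d^2) = 52.
Step 3: rho = 1 - 6*52 / (7*(7^2 - 1)) = 1 - 312/336 = 0.071429.
Step 4: Under H0, t = rho * sqrt((n-2)/(1-rho^2)) = 0.1601 ~ t(5).
Step 5: Two-sided p-value from the t-distribution with 5 df = 0.879048.
Step 6: alpha = 0.05. fail to reject H0.

rho = 0.0714, p = 0.879048, fail to reject H0 at alpha = 0.05.


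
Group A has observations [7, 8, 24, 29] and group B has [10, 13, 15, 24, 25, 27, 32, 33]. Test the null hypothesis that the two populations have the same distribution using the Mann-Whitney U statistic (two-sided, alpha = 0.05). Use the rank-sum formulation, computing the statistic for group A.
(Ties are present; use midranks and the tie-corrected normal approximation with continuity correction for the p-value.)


Step 1: Combine and sort all 12 observations; assign midranks.
sorted (value, group): (7,X), (8,X), (10,Y), (13,Y), (15,Y), (24,X), (24,Y), (25,Y), (27,Y), (29,X), (32,Y), (33,Y)
ranks: 7->1, 8->2, 10->3, 13->4, 15->5, 24->6.5, 24->6.5, 25->8, 27->9, 29->10, 32->11, 33->12
Step 2: Rank sum for X: R1 = 1 + 2 + 6.5 + 10 = 19.5.
Step 3: U_X = R1 - n1(n1+1)/2 = 19.5 - 4*5/2 = 19.5 - 10 = 9.5.
       U_Y = n1*n2 - U_X = 32 - 9.5 = 22.5.
Step 4: Ties are present, so use the tie-corrected normal approximation (with continuity correction) for the p-value.
Step 5: p-value = 0.307332; compare to alpha = 0.05. fail to reject H0.

U_X = 9.5, p = 0.307332, fail to reject H0 at alpha = 0.05.


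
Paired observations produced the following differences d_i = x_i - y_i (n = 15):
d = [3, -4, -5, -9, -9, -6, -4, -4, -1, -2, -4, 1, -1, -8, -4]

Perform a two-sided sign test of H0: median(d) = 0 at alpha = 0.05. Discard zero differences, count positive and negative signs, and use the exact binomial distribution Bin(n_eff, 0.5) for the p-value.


Step 1: Discard zero differences. Original n = 15; n_eff = number of nonzero differences = 15.
Nonzero differences (with sign): +3, -4, -5, -9, -9, -6, -4, -4, -1, -2, -4, +1, -1, -8, -4
Step 2: Count signs: positive = 2, negative = 13.
Step 3: Under H0: P(positive) = 0.5, so the number of positives S ~ Bin(15, 0.5).
Step 4: Two-sided exact p-value = sum of Bin(15,0.5) probabilities at or below the observed probability = 0.007385.
Step 5: alpha = 0.05. reject H0.

n_eff = 15, pos = 2, neg = 13, p = 0.007385, reject H0.


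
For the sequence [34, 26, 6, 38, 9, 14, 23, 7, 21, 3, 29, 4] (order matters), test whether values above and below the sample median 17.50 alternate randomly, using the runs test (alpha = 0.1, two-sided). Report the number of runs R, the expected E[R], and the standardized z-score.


Step 1: Compute median = 17.50; label A = above, B = below.
Labels in order: AABABBABABAB  (n_A = 6, n_B = 6)
Step 2: Count runs R = 10.
Step 3: Under H0 (random ordering), E[R] = 2*n_A*n_B/(n_A+n_B) + 1 = 2*6*6/12 + 1 = 7.0000.
        Var[R] = 2*n_A*n_B*(2*n_A*n_B - n_A - n_B) / ((n_A+n_B)^2 * (n_A+n_B-1)) = 4320/1584 = 2.7273.
        SD[R] = 1.6514.
Step 4: Continuity-corrected z = (R - 0.5 - E[R]) / SD[R] = (10 - 0.5 - 7.0000) / 1.6514 = 1.5138.
Step 5: Two-sided p-value via normal approximation = 2*(1 - Phi(|z|)) = 0.130070.
Step 6: alpha = 0.1. fail to reject H0.

R = 10, z = 1.5138, p = 0.130070, fail to reject H0.


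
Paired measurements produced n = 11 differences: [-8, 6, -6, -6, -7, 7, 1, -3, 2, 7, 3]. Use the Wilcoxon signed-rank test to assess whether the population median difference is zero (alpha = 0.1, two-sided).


Step 1: Drop any zero differences (none here) and take |d_i|.
|d| = [8, 6, 6, 6, 7, 7, 1, 3, 2, 7, 3]
Step 2: Midrank |d_i| (ties get averaged ranks).
ranks: |8|->11, |6|->6, |6|->6, |6|->6, |7|->9, |7|->9, |1|->1, |3|->3.5, |2|->2, |7|->9, |3|->3.5
Step 3: Attach original signs; sum ranks with positive sign and with negative sign.
W+ = 6 + 9 + 1 + 2 + 9 + 3.5 = 30.5
W- = 11 + 6 + 6 + 9 + 3.5 = 35.5
(Check: W+ + W- = 66 should equal n(n+1)/2 = 66.)
Step 4: Test statistic W = min(W+, W-) = 30.5.
Step 5: Ties in |d|, so use the tie-corrected normal approximation.
        E[W] = n(n+1)/4 = 11*12/4 = 33.
        Tie groups: |d|=3 (t=2), |d|=6 (t=3), |d|=7 (t=3); sum(t^3 - t) = 54.
        Var[W] = n(n+1)(2n+1)/24 - sum(t^3-t)/48 = 3036/24 - 54/48 = 125.375.
        z = (W - E[W]) / sqrt(Var[W]) = (30.5 - 33) / 11.1971 = -0.2233.
        Two-sided p = 2*Phi(z) = 0.823324.
Step 6: alpha = 0.1. fail to reject H0.

W+ = 30.5, W- = 35.5, W = min = 30.5, p = 0.823324, fail to reject H0.


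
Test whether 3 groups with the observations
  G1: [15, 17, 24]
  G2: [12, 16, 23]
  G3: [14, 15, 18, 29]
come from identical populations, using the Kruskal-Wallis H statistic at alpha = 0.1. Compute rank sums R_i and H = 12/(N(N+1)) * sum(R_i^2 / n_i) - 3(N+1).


Step 1: Combine all N = 10 observations and assign midranks.
sorted (value, group, rank): (12,G2,1), (14,G3,2), (15,G1,3.5), (15,G3,3.5), (16,G2,5), (17,G1,6), (18,G3,7), (23,G2,8), (24,G1,9), (29,G3,10)
Step 2: Sum ranks within each group.
R_1 = 18.5 (n_1 = 3)
R_2 = 14 (n_2 = 3)
R_3 = 22.5 (n_3 = 4)
Step 3: H = 12/(N(N+1)) * sum(R_i^2/n_i) - 3(N+1)
     = 12/(10*11) * (18.5^2/3 + 14^2/3 + 22.5^2/4) - 3*11
     = 0.109091 * 305.979 - 33
     = 0.379545.
Step 4: Ties present; correction factor C = 1 - 6/(10^3 - 10) = 0.993939. Corrected H = 0.379545 / 0.993939 = 0.381860.
Step 5: Under H0, H ~ chi^2(2); p-value = 0.826191.
Step 6: alpha = 0.1. fail to reject H0.

H = 0.3819, df = 2, p = 0.826191, fail to reject H0.


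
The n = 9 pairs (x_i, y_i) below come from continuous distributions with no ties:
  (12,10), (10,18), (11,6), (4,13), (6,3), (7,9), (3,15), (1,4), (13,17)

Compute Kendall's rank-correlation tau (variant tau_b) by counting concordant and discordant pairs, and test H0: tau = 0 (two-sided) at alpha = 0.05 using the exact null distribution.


Step 1: Enumerate the 36 unordered pairs (i,j) with i<j and classify each by sign(x_j-x_i) * sign(y_j-y_i).
  (1,2):dx=-2,dy=+8->D; (1,3):dx=-1,dy=-4->C; (1,4):dx=-8,dy=+3->D; (1,5):dx=-6,dy=-7->C
  (1,6):dx=-5,dy=-1->C; (1,7):dx=-9,dy=+5->D; (1,8):dx=-11,dy=-6->C; (1,9):dx=+1,dy=+7->C
  (2,3):dx=+1,dy=-12->D; (2,4):dx=-6,dy=-5->C; (2,5):dx=-4,dy=-15->C; (2,6):dx=-3,dy=-9->C
  (2,7):dx=-7,dy=-3->C; (2,8):dx=-9,dy=-14->C; (2,9):dx=+3,dy=-1->D; (3,4):dx=-7,dy=+7->D
  (3,5):dx=-5,dy=-3->C; (3,6):dx=-4,dy=+3->D; (3,7):dx=-8,dy=+9->D; (3,8):dx=-10,dy=-2->C
  (3,9):dx=+2,dy=+11->C; (4,5):dx=+2,dy=-10->D; (4,6):dx=+3,dy=-4->D; (4,7):dx=-1,dy=+2->D
  (4,8):dx=-3,dy=-9->C; (4,9):dx=+9,dy=+4->C; (5,6):dx=+1,dy=+6->C; (5,7):dx=-3,dy=+12->D
  (5,8):dx=-5,dy=+1->D; (5,9):dx=+7,dy=+14->C; (6,7):dx=-4,dy=+6->D; (6,8):dx=-6,dy=-5->C
  (6,9):dx=+6,dy=+8->C; (7,8):dx=-2,dy=-11->C; (7,9):dx=+10,dy=+2->C; (8,9):dx=+12,dy=+13->C
Step 2: C = 22, D = 14, total pairs = 36.
Step 3: tau = (C - D)/(n(n-1)/2) = (22 - 14)/36 = 0.222222.
Step 4: Exact two-sided p-value (enumerate n! = 362880 permutations of y under H0): p = 0.476709.
Step 5: alpha = 0.05. fail to reject H0.

tau_b = 0.2222 (C=22, D=14), p = 0.476709, fail to reject H0.


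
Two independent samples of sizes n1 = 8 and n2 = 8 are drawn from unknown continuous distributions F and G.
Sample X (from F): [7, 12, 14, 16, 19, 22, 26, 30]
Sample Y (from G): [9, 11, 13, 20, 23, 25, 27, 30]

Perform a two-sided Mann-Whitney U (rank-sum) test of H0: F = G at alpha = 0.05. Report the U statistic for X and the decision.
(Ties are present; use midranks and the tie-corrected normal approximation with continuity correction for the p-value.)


Step 1: Combine and sort all 16 observations; assign midranks.
sorted (value, group): (7,X), (9,Y), (11,Y), (12,X), (13,Y), (14,X), (16,X), (19,X), (20,Y), (22,X), (23,Y), (25,Y), (26,X), (27,Y), (30,X), (30,Y)
ranks: 7->1, 9->2, 11->3, 12->4, 13->5, 14->6, 16->7, 19->8, 20->9, 22->10, 23->11, 25->12, 26->13, 27->14, 30->15.5, 30->15.5
Step 2: Rank sum for X: R1 = 1 + 4 + 6 + 7 + 8 + 10 + 13 + 15.5 = 64.5.
Step 3: U_X = R1 - n1(n1+1)/2 = 64.5 - 8*9/2 = 64.5 - 36 = 28.5.
       U_Y = n1*n2 - U_X = 64 - 28.5 = 35.5.
Step 4: Ties are present, so use the tie-corrected normal approximation (with continuity correction) for the p-value.
Step 5: p-value = 0.752538; compare to alpha = 0.05. fail to reject H0.

U_X = 28.5, p = 0.752538, fail to reject H0 at alpha = 0.05.


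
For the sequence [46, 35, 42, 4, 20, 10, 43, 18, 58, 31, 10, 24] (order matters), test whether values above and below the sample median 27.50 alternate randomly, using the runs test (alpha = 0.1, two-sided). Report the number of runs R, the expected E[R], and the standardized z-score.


Step 1: Compute median = 27.50; label A = above, B = below.
Labels in order: AAABBBABAABB  (n_A = 6, n_B = 6)
Step 2: Count runs R = 6.
Step 3: Under H0 (random ordering), E[R] = 2*n_A*n_B/(n_A+n_B) + 1 = 2*6*6/12 + 1 = 7.0000.
        Var[R] = 2*n_A*n_B*(2*n_A*n_B - n_A - n_B) / ((n_A+n_B)^2 * (n_A+n_B-1)) = 4320/1584 = 2.7273.
        SD[R] = 1.6514.
Step 4: Continuity-corrected z = (R + 0.5 - E[R]) / SD[R] = (6 + 0.5 - 7.0000) / 1.6514 = -0.3028.
Step 5: Two-sided p-value via normal approximation = 2*(1 - Phi(|z|)) = 0.762069.
Step 6: alpha = 0.1. fail to reject H0.

R = 6, z = -0.3028, p = 0.762069, fail to reject H0.


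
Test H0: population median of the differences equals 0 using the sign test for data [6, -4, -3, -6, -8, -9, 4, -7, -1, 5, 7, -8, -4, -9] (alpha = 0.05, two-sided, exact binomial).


Step 1: Discard zero differences. Original n = 14; n_eff = number of nonzero differences = 14.
Nonzero differences (with sign): +6, -4, -3, -6, -8, -9, +4, -7, -1, +5, +7, -8, -4, -9
Step 2: Count signs: positive = 4, negative = 10.
Step 3: Under H0: P(positive) = 0.5, so the number of positives S ~ Bin(14, 0.5).
Step 4: Two-sided exact p-value = sum of Bin(14,0.5) probabilities at or below the observed probability = 0.179565.
Step 5: alpha = 0.05. fail to reject H0.

n_eff = 14, pos = 4, neg = 10, p = 0.179565, fail to reject H0.


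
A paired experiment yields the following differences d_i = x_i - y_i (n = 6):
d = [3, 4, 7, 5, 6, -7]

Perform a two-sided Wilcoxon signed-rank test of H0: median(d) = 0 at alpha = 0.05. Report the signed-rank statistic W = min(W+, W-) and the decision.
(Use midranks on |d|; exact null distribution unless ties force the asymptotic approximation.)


Step 1: Drop any zero differences (none here) and take |d_i|.
|d| = [3, 4, 7, 5, 6, 7]
Step 2: Midrank |d_i| (ties get averaged ranks).
ranks: |3|->1, |4|->2, |7|->5.5, |5|->3, |6|->4, |7|->5.5
Step 3: Attach original signs; sum ranks with positive sign and with negative sign.
W+ = 1 + 2 + 5.5 + 3 + 4 = 15.5
W- = 5.5 = 5.5
(Check: W+ + W- = 21 should equal n(n+1)/2 = 21.)
Step 4: Test statistic W = min(W+, W-) = 5.5.
Step 5: Ties in |d|, so use the tie-corrected normal approximation.
        E[W] = n(n+1)/4 = 6*7/4 = 10.5.
        Tie groups: |d|=7 (t=2); sum(t^3 - t) = 6.
        Var[W] = n(n+1)(2n+1)/24 - sum(t^3-t)/48 = 546/24 - 6/48 = 22.625.
        z = (W - E[W]) / sqrt(Var[W]) = (5.5 - 10.5) / 4.7566 = -1.0512.
        Two-sided p = 2*Phi(z) = 0.293177.
Step 6: alpha = 0.05. fail to reject H0.

W+ = 15.5, W- = 5.5, W = min = 5.5, p = 0.293177, fail to reject H0.


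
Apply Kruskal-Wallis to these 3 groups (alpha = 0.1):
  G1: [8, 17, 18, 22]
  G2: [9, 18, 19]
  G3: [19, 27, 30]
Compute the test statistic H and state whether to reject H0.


Step 1: Combine all N = 10 observations and assign midranks.
sorted (value, group, rank): (8,G1,1), (9,G2,2), (17,G1,3), (18,G1,4.5), (18,G2,4.5), (19,G2,6.5), (19,G3,6.5), (22,G1,8), (27,G3,9), (30,G3,10)
Step 2: Sum ranks within each group.
R_1 = 16.5 (n_1 = 4)
R_2 = 13 (n_2 = 3)
R_3 = 25.5 (n_3 = 3)
Step 3: H = 12/(N(N+1)) * sum(R_i^2/n_i) - 3(N+1)
     = 12/(10*11) * (16.5^2/4 + 13^2/3 + 25.5^2/3) - 3*11
     = 0.109091 * 341.146 - 33
     = 4.215909.
Step 4: Ties present; correction factor C = 1 - 12/(10^3 - 10) = 0.987879. Corrected H = 4.215909 / 0.987879 = 4.267638.
Step 5: Under H0, H ~ chi^2(2); p-value = 0.118384.
Step 6: alpha = 0.1. fail to reject H0.

H = 4.2676, df = 2, p = 0.118384, fail to reject H0.


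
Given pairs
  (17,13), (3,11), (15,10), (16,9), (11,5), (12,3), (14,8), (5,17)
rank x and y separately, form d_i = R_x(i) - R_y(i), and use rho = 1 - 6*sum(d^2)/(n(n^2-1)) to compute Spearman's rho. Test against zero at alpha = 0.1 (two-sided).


Step 1: Rank x and y separately (midranks; no ties here).
rank(x): 17->8, 3->1, 15->6, 16->7, 11->3, 12->4, 14->5, 5->2
rank(y): 13->7, 11->6, 10->5, 9->4, 5->2, 3->1, 8->3, 17->8
Step 2: d_i = R_x(i) - R_y(i); compute d_i^2.
  (8-7)^2=1, (1-6)^2=25, (6-5)^2=1, (7-4)^2=9, (3-2)^2=1, (4-1)^2=9, (5-3)^2=4, (2-8)^2=36
sum(d^2) = 86.
Step 3: rho = 1 - 6*86 / (8*(8^2 - 1)) = 1 - 516/504 = -0.023810.
Step 4: Under H0, t = rho * sqrt((n-2)/(1-rho^2)) = -0.0583 ~ t(6).
Step 5: Two-sided p-value from the t-distribution with 6 df = 0.955374.
Step 6: alpha = 0.1. fail to reject H0.

rho = -0.0238, p = 0.955374, fail to reject H0 at alpha = 0.1.


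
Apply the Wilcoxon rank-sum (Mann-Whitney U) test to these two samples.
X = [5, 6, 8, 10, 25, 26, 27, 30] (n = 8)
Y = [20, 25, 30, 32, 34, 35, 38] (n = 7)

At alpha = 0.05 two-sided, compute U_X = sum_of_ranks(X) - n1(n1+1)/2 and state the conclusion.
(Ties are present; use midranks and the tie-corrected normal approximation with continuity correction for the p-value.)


Step 1: Combine and sort all 15 observations; assign midranks.
sorted (value, group): (5,X), (6,X), (8,X), (10,X), (20,Y), (25,X), (25,Y), (26,X), (27,X), (30,X), (30,Y), (32,Y), (34,Y), (35,Y), (38,Y)
ranks: 5->1, 6->2, 8->3, 10->4, 20->5, 25->6.5, 25->6.5, 26->8, 27->9, 30->10.5, 30->10.5, 32->12, 34->13, 35->14, 38->15
Step 2: Rank sum for X: R1 = 1 + 2 + 3 + 4 + 6.5 + 8 + 9 + 10.5 = 44.
Step 3: U_X = R1 - n1(n1+1)/2 = 44 - 8*9/2 = 44 - 36 = 8.
       U_Y = n1*n2 - U_X = 56 - 8 = 48.
Step 4: Ties are present, so use the tie-corrected normal approximation (with continuity correction) for the p-value.
Step 5: p-value = 0.023776; compare to alpha = 0.05. reject H0.

U_X = 8, p = 0.023776, reject H0 at alpha = 0.05.


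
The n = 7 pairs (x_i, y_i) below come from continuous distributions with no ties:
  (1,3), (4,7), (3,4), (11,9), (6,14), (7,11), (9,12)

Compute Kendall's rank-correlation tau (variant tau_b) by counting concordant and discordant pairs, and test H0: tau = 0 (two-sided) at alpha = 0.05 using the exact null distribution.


Step 1: Enumerate the 21 unordered pairs (i,j) with i<j and classify each by sign(x_j-x_i) * sign(y_j-y_i).
  (1,2):dx=+3,dy=+4->C; (1,3):dx=+2,dy=+1->C; (1,4):dx=+10,dy=+6->C; (1,5):dx=+5,dy=+11->C
  (1,6):dx=+6,dy=+8->C; (1,7):dx=+8,dy=+9->C; (2,3):dx=-1,dy=-3->C; (2,4):dx=+7,dy=+2->C
  (2,5):dx=+2,dy=+7->C; (2,6):dx=+3,dy=+4->C; (2,7):dx=+5,dy=+5->C; (3,4):dx=+8,dy=+5->C
  (3,5):dx=+3,dy=+10->C; (3,6):dx=+4,dy=+7->C; (3,7):dx=+6,dy=+8->C; (4,5):dx=-5,dy=+5->D
  (4,6):dx=-4,dy=+2->D; (4,7):dx=-2,dy=+3->D; (5,6):dx=+1,dy=-3->D; (5,7):dx=+3,dy=-2->D
  (6,7):dx=+2,dy=+1->C
Step 2: C = 16, D = 5, total pairs = 21.
Step 3: tau = (C - D)/(n(n-1)/2) = (16 - 5)/21 = 0.523810.
Step 4: Exact two-sided p-value (enumerate n! = 5040 permutations of y under H0): p = 0.136111.
Step 5: alpha = 0.05. fail to reject H0.

tau_b = 0.5238 (C=16, D=5), p = 0.136111, fail to reject H0.


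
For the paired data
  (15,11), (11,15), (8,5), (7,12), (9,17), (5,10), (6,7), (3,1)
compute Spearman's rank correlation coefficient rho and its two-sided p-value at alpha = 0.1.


Step 1: Rank x and y separately (midranks; no ties here).
rank(x): 15->8, 11->7, 8->5, 7->4, 9->6, 5->2, 6->3, 3->1
rank(y): 11->5, 15->7, 5->2, 12->6, 17->8, 10->4, 7->3, 1->1
Step 2: d_i = R_x(i) - R_y(i); compute d_i^2.
  (8-5)^2=9, (7-7)^2=0, (5-2)^2=9, (4-6)^2=4, (6-8)^2=4, (2-4)^2=4, (3-3)^2=0, (1-1)^2=0
sum(d^2) = 30.
Step 3: rho = 1 - 6*30 / (8*(8^2 - 1)) = 1 - 180/504 = 0.642857.
Step 4: Under H0, t = rho * sqrt((n-2)/(1-rho^2)) = 2.0557 ~ t(6).
Step 5: Two-sided p-value from the t-distribution with 6 df = 0.085559.
Step 6: alpha = 0.1. reject H0.

rho = 0.6429, p = 0.085559, reject H0 at alpha = 0.1.


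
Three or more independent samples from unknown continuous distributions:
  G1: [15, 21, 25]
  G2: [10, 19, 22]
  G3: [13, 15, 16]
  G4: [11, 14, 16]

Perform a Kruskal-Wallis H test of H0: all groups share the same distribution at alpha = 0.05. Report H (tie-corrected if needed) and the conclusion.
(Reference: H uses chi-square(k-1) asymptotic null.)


Step 1: Combine all N = 12 observations and assign midranks.
sorted (value, group, rank): (10,G2,1), (11,G4,2), (13,G3,3), (14,G4,4), (15,G1,5.5), (15,G3,5.5), (16,G3,7.5), (16,G4,7.5), (19,G2,9), (21,G1,10), (22,G2,11), (25,G1,12)
Step 2: Sum ranks within each group.
R_1 = 27.5 (n_1 = 3)
R_2 = 21 (n_2 = 3)
R_3 = 16 (n_3 = 3)
R_4 = 13.5 (n_4 = 3)
Step 3: H = 12/(N(N+1)) * sum(R_i^2/n_i) - 3(N+1)
     = 12/(12*13) * (27.5^2/3 + 21^2/3 + 16^2/3 + 13.5^2/3) - 3*13
     = 0.076923 * 545.167 - 39
     = 2.935897.
Step 4: Ties present; correction factor C = 1 - 12/(12^3 - 12) = 0.993007. Corrected H = 2.935897 / 0.993007 = 2.956573.
Step 5: Under H0, H ~ chi^2(3); p-value = 0.398369.
Step 6: alpha = 0.05. fail to reject H0.

H = 2.9566, df = 3, p = 0.398369, fail to reject H0.


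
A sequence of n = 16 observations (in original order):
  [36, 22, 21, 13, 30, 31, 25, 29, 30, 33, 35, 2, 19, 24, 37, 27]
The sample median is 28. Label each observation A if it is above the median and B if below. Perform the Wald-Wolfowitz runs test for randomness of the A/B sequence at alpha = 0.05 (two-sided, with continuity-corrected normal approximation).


Step 1: Compute median = 28; label A = above, B = below.
Labels in order: ABBBAABAAAABBBAB  (n_A = 8, n_B = 8)
Step 2: Count runs R = 8.
Step 3: Under H0 (random ordering), E[R] = 2*n_A*n_B/(n_A+n_B) + 1 = 2*8*8/16 + 1 = 9.0000.
        Var[R] = 2*n_A*n_B*(2*n_A*n_B - n_A - n_B) / ((n_A+n_B)^2 * (n_A+n_B-1)) = 14336/3840 = 3.7333.
        SD[R] = 1.9322.
Step 4: Continuity-corrected z = (R + 0.5 - E[R]) / SD[R] = (8 + 0.5 - 9.0000) / 1.9322 = -0.2588.
Step 5: Two-sided p-value via normal approximation = 2*(1 - Phi(|z|)) = 0.795809.
Step 6: alpha = 0.05. fail to reject H0.

R = 8, z = -0.2588, p = 0.795809, fail to reject H0.


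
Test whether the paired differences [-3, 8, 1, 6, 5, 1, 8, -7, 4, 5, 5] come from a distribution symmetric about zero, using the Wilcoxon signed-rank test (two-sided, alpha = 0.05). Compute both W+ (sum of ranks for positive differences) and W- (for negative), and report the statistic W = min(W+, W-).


Step 1: Drop any zero differences (none here) and take |d_i|.
|d| = [3, 8, 1, 6, 5, 1, 8, 7, 4, 5, 5]
Step 2: Midrank |d_i| (ties get averaged ranks).
ranks: |3|->3, |8|->10.5, |1|->1.5, |6|->8, |5|->6, |1|->1.5, |8|->10.5, |7|->9, |4|->4, |5|->6, |5|->6
Step 3: Attach original signs; sum ranks with positive sign and with negative sign.
W+ = 10.5 + 1.5 + 8 + 6 + 1.5 + 10.5 + 4 + 6 + 6 = 54
W- = 3 + 9 = 12
(Check: W+ + W- = 66 should equal n(n+1)/2 = 66.)
Step 4: Test statistic W = min(W+, W-) = 12.
Step 5: Ties in |d|, so use the tie-corrected normal approximation.
        E[W] = n(n+1)/4 = 11*12/4 = 33.
        Tie groups: |d|=1 (t=2), |d|=5 (t=3), |d|=8 (t=2); sum(t^3 - t) = 36.
        Var[W] = n(n+1)(2n+1)/24 - sum(t^3-t)/48 = 3036/24 - 36/48 = 125.75.
        z = (W - E[W]) / sqrt(Var[W]) = (12 - 33) / 11.2138 = -1.8727.
        Two-sided p = 2*Phi(z) = 0.061112.
Step 6: alpha = 0.05. fail to reject H0.

W+ = 54, W- = 12, W = min = 12, p = 0.061112, fail to reject H0.


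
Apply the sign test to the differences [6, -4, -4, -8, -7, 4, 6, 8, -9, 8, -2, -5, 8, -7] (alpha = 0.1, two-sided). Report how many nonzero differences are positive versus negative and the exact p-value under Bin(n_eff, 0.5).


Step 1: Discard zero differences. Original n = 14; n_eff = number of nonzero differences = 14.
Nonzero differences (with sign): +6, -4, -4, -8, -7, +4, +6, +8, -9, +8, -2, -5, +8, -7
Step 2: Count signs: positive = 6, negative = 8.
Step 3: Under H0: P(positive) = 0.5, so the number of positives S ~ Bin(14, 0.5).
Step 4: Two-sided exact p-value = sum of Bin(14,0.5) probabilities at or below the observed probability = 0.790527.
Step 5: alpha = 0.1. fail to reject H0.

n_eff = 14, pos = 6, neg = 8, p = 0.790527, fail to reject H0.


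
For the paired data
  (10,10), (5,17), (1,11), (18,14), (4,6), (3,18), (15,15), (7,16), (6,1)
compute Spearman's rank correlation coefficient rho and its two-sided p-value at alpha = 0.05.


Step 1: Rank x and y separately (midranks; no ties here).
rank(x): 10->7, 5->4, 1->1, 18->9, 4->3, 3->2, 15->8, 7->6, 6->5
rank(y): 10->3, 17->8, 11->4, 14->5, 6->2, 18->9, 15->6, 16->7, 1->1
Step 2: d_i = R_x(i) - R_y(i); compute d_i^2.
  (7-3)^2=16, (4-8)^2=16, (1-4)^2=9, (9-5)^2=16, (3-2)^2=1, (2-9)^2=49, (8-6)^2=4, (6-7)^2=1, (5-1)^2=16
sum(d^2) = 128.
Step 3: rho = 1 - 6*128 / (9*(9^2 - 1)) = 1 - 768/720 = -0.066667.
Step 4: Under H0, t = rho * sqrt((n-2)/(1-rho^2)) = -0.1768 ~ t(7).
Step 5: Two-sided p-value from the t-distribution with 7 df = 0.864690.
Step 6: alpha = 0.05. fail to reject H0.

rho = -0.0667, p = 0.864690, fail to reject H0 at alpha = 0.05.


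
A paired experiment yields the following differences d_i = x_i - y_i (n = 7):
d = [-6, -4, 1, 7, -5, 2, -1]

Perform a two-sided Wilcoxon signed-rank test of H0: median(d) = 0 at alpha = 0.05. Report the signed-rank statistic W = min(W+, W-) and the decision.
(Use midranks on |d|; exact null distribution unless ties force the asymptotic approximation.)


Step 1: Drop any zero differences (none here) and take |d_i|.
|d| = [6, 4, 1, 7, 5, 2, 1]
Step 2: Midrank |d_i| (ties get averaged ranks).
ranks: |6|->6, |4|->4, |1|->1.5, |7|->7, |5|->5, |2|->3, |1|->1.5
Step 3: Attach original signs; sum ranks with positive sign and with negative sign.
W+ = 1.5 + 7 + 3 = 11.5
W- = 6 + 4 + 5 + 1.5 = 16.5
(Check: W+ + W- = 28 should equal n(n+1)/2 = 28.)
Step 4: Test statistic W = min(W+, W-) = 11.5.
Step 5: Ties in |d|, so use the tie-corrected normal approximation.
        E[W] = n(n+1)/4 = 7*8/4 = 14.
        Tie groups: |d|=1 (t=2); sum(t^3 - t) = 6.
        Var[W] = n(n+1)(2n+1)/24 - sum(t^3-t)/48 = 840/24 - 6/48 = 34.875.
        z = (W - E[W]) / sqrt(Var[W]) = (11.5 - 14) / 5.9055 = -0.4233.
        Two-sided p = 2*Phi(z) = 0.672052.
Step 6: alpha = 0.05. fail to reject H0.

W+ = 11.5, W- = 16.5, W = min = 11.5, p = 0.672052, fail to reject H0.


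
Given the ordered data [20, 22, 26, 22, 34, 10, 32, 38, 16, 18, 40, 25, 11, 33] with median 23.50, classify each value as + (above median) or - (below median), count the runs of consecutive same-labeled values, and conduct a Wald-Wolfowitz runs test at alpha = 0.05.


Step 1: Compute median = 23.50; label A = above, B = below.
Labels in order: BBABABAABBAABA  (n_A = 7, n_B = 7)
Step 2: Count runs R = 10.
Step 3: Under H0 (random ordering), E[R] = 2*n_A*n_B/(n_A+n_B) + 1 = 2*7*7/14 + 1 = 8.0000.
        Var[R] = 2*n_A*n_B*(2*n_A*n_B - n_A - n_B) / ((n_A+n_B)^2 * (n_A+n_B-1)) = 8232/2548 = 3.2308.
        SD[R] = 1.7974.
Step 4: Continuity-corrected z = (R - 0.5 - E[R]) / SD[R] = (10 - 0.5 - 8.0000) / 1.7974 = 0.8345.
Step 5: Two-sided p-value via normal approximation = 2*(1 - Phi(|z|)) = 0.403986.
Step 6: alpha = 0.05. fail to reject H0.

R = 10, z = 0.8345, p = 0.403986, fail to reject H0.


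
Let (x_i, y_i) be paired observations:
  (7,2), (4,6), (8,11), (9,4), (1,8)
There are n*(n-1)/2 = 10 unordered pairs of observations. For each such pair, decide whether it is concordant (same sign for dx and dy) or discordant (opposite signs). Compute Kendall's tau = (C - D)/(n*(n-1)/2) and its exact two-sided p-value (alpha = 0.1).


Step 1: Enumerate the 10 unordered pairs (i,j) with i<j and classify each by sign(x_j-x_i) * sign(y_j-y_i).
  (1,2):dx=-3,dy=+4->D; (1,3):dx=+1,dy=+9->C; (1,4):dx=+2,dy=+2->C; (1,5):dx=-6,dy=+6->D
  (2,3):dx=+4,dy=+5->C; (2,4):dx=+5,dy=-2->D; (2,5):dx=-3,dy=+2->D; (3,4):dx=+1,dy=-7->D
  (3,5):dx=-7,dy=-3->C; (4,5):dx=-8,dy=+4->D
Step 2: C = 4, D = 6, total pairs = 10.
Step 3: tau = (C - D)/(n(n-1)/2) = (4 - 6)/10 = -0.200000.
Step 4: Exact two-sided p-value (enumerate n! = 120 permutations of y under H0): p = 0.816667.
Step 5: alpha = 0.1. fail to reject H0.

tau_b = -0.2000 (C=4, D=6), p = 0.816667, fail to reject H0.


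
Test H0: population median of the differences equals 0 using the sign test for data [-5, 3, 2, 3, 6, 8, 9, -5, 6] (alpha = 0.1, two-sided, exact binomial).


Step 1: Discard zero differences. Original n = 9; n_eff = number of nonzero differences = 9.
Nonzero differences (with sign): -5, +3, +2, +3, +6, +8, +9, -5, +6
Step 2: Count signs: positive = 7, negative = 2.
Step 3: Under H0: P(positive) = 0.5, so the number of positives S ~ Bin(9, 0.5).
Step 4: Two-sided exact p-value = sum of Bin(9,0.5) probabilities at or below the observed probability = 0.179688.
Step 5: alpha = 0.1. fail to reject H0.

n_eff = 9, pos = 7, neg = 2, p = 0.179688, fail to reject H0.


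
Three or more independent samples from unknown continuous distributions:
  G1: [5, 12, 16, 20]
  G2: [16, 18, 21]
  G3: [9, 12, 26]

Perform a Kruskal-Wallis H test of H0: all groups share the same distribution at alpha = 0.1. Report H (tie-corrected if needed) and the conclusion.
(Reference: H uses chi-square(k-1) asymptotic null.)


Step 1: Combine all N = 10 observations and assign midranks.
sorted (value, group, rank): (5,G1,1), (9,G3,2), (12,G1,3.5), (12,G3,3.5), (16,G1,5.5), (16,G2,5.5), (18,G2,7), (20,G1,8), (21,G2,9), (26,G3,10)
Step 2: Sum ranks within each group.
R_1 = 18 (n_1 = 4)
R_2 = 21.5 (n_2 = 3)
R_3 = 15.5 (n_3 = 3)
Step 3: H = 12/(N(N+1)) * sum(R_i^2/n_i) - 3(N+1)
     = 12/(10*11) * (18^2/4 + 21.5^2/3 + 15.5^2/3) - 3*11
     = 0.109091 * 315.167 - 33
     = 1.381818.
Step 4: Ties present; correction factor C = 1 - 12/(10^3 - 10) = 0.987879. Corrected H = 1.381818 / 0.987879 = 1.398773.
Step 5: Under H0, H ~ chi^2(2); p-value = 0.496890.
Step 6: alpha = 0.1. fail to reject H0.

H = 1.3988, df = 2, p = 0.496890, fail to reject H0.


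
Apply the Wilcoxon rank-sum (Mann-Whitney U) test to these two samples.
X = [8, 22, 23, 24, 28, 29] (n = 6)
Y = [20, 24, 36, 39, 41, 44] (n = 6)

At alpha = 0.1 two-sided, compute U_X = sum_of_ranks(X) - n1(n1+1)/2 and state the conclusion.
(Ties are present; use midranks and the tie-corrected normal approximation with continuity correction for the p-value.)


Step 1: Combine and sort all 12 observations; assign midranks.
sorted (value, group): (8,X), (20,Y), (22,X), (23,X), (24,X), (24,Y), (28,X), (29,X), (36,Y), (39,Y), (41,Y), (44,Y)
ranks: 8->1, 20->2, 22->3, 23->4, 24->5.5, 24->5.5, 28->7, 29->8, 36->9, 39->10, 41->11, 44->12
Step 2: Rank sum for X: R1 = 1 + 3 + 4 + 5.5 + 7 + 8 = 28.5.
Step 3: U_X = R1 - n1(n1+1)/2 = 28.5 - 6*7/2 = 28.5 - 21 = 7.5.
       U_Y = n1*n2 - U_X = 36 - 7.5 = 28.5.
Step 4: Ties are present, so use the tie-corrected normal approximation (with continuity correction) for the p-value.
Step 5: p-value = 0.108695; compare to alpha = 0.1. fail to reject H0.

U_X = 7.5, p = 0.108695, fail to reject H0 at alpha = 0.1.


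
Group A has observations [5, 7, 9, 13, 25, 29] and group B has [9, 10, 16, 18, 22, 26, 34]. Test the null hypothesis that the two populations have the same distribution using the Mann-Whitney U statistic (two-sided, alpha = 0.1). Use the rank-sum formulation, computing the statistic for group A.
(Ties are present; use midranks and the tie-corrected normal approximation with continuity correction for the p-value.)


Step 1: Combine and sort all 13 observations; assign midranks.
sorted (value, group): (5,X), (7,X), (9,X), (9,Y), (10,Y), (13,X), (16,Y), (18,Y), (22,Y), (25,X), (26,Y), (29,X), (34,Y)
ranks: 5->1, 7->2, 9->3.5, 9->3.5, 10->5, 13->6, 16->7, 18->8, 22->9, 25->10, 26->11, 29->12, 34->13
Step 2: Rank sum for X: R1 = 1 + 2 + 3.5 + 6 + 10 + 12 = 34.5.
Step 3: U_X = R1 - n1(n1+1)/2 = 34.5 - 6*7/2 = 34.5 - 21 = 13.5.
       U_Y = n1*n2 - U_X = 42 - 13.5 = 28.5.
Step 4: Ties are present, so use the tie-corrected normal approximation (with continuity correction) for the p-value.
Step 5: p-value = 0.316645; compare to alpha = 0.1. fail to reject H0.

U_X = 13.5, p = 0.316645, fail to reject H0 at alpha = 0.1.


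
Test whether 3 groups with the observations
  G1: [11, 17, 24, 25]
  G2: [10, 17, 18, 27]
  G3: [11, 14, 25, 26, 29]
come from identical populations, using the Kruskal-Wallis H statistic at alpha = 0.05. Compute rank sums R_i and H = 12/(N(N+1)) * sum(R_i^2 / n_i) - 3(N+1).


Step 1: Combine all N = 13 observations and assign midranks.
sorted (value, group, rank): (10,G2,1), (11,G1,2.5), (11,G3,2.5), (14,G3,4), (17,G1,5.5), (17,G2,5.5), (18,G2,7), (24,G1,8), (25,G1,9.5), (25,G3,9.5), (26,G3,11), (27,G2,12), (29,G3,13)
Step 2: Sum ranks within each group.
R_1 = 25.5 (n_1 = 4)
R_2 = 25.5 (n_2 = 4)
R_3 = 40 (n_3 = 5)
Step 3: H = 12/(N(N+1)) * sum(R_i^2/n_i) - 3(N+1)
     = 12/(13*14) * (25.5^2/4 + 25.5^2/4 + 40^2/5) - 3*14
     = 0.065934 * 645.125 - 42
     = 0.535714.
Step 4: Ties present; correction factor C = 1 - 18/(13^3 - 13) = 0.991758. Corrected H = 0.535714 / 0.991758 = 0.540166.
Step 5: Under H0, H ~ chi^2(2); p-value = 0.763316.
Step 6: alpha = 0.05. fail to reject H0.

H = 0.5402, df = 2, p = 0.763316, fail to reject H0.


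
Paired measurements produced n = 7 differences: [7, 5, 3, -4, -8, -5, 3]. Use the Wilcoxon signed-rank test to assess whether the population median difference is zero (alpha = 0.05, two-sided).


Step 1: Drop any zero differences (none here) and take |d_i|.
|d| = [7, 5, 3, 4, 8, 5, 3]
Step 2: Midrank |d_i| (ties get averaged ranks).
ranks: |7|->6, |5|->4.5, |3|->1.5, |4|->3, |8|->7, |5|->4.5, |3|->1.5
Step 3: Attach original signs; sum ranks with positive sign and with negative sign.
W+ = 6 + 4.5 + 1.5 + 1.5 = 13.5
W- = 3 + 7 + 4.5 = 14.5
(Check: W+ + W- = 28 should equal n(n+1)/2 = 28.)
Step 4: Test statistic W = min(W+, W-) = 13.5.
Step 5: Ties in |d|, so use the tie-corrected normal approximation.
        E[W] = n(n+1)/4 = 7*8/4 = 14.
        Tie groups: |d|=3 (t=2), |d|=5 (t=2); sum(t^3 - t) = 12.
        Var[W] = n(n+1)(2n+1)/24 - sum(t^3-t)/48 = 840/24 - 12/48 = 34.75.
        z = (W - E[W]) / sqrt(Var[W]) = (13.5 - 14) / 5.8949 = -0.0848.
        Two-sided p = 2*Phi(z) = 0.932405.
Step 6: alpha = 0.05. fail to reject H0.

W+ = 13.5, W- = 14.5, W = min = 13.5, p = 0.932405, fail to reject H0.


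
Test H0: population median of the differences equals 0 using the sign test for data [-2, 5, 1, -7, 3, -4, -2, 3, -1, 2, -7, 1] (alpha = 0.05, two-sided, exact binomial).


Step 1: Discard zero differences. Original n = 12; n_eff = number of nonzero differences = 12.
Nonzero differences (with sign): -2, +5, +1, -7, +3, -4, -2, +3, -1, +2, -7, +1
Step 2: Count signs: positive = 6, negative = 6.
Step 3: Under H0: P(positive) = 0.5, so the number of positives S ~ Bin(12, 0.5).
Step 4: Two-sided exact p-value = sum of Bin(12,0.5) probabilities at or below the observed probability = 1.000000.
Step 5: alpha = 0.05. fail to reject H0.

n_eff = 12, pos = 6, neg = 6, p = 1.000000, fail to reject H0.
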